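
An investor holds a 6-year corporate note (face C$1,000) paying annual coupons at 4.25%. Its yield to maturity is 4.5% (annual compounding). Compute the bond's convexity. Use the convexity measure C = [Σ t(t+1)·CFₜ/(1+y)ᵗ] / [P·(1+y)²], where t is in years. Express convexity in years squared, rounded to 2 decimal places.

33.51

With y = 0.045:
  t   CF        PV=CF/(1+0.045)^t    t·PV        t(t+1)·PV
  1        42.50        40.6699        40.6699          81.3397
  2        42.50        38.9185        77.8370         233.5111
  3        42.50        37.2426       111.7278         446.9113
  4        42.50        35.6389       142.5554         712.7771
  5        42.50        34.1042       170.5208       1,023.1251
  6     1,042.50       800.5313     4,803.1878      33,622.3149
  Σ                    987.1053     5,346.4988      36,119.9792
P = 987.1053.
Convexity = Σ t(t+1)·PV / [P·(1+y)²] = 36,119.9792 / (987.1053 × 1.092025) = 33.50822.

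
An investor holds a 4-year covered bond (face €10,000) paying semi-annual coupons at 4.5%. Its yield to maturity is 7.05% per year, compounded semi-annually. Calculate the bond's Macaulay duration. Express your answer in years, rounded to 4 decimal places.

Periodic yield y = 0.03525. Discount each cash flow and weight by its period:
  t   CF        PV=CF/(1+0.03525)^t    t·PV
  1       225.00       217.3388       217.3388
  2       225.00       209.9385       419.8770
  3       225.00       202.7901       608.3704
  4       225.00       195.8852       783.5407
  5       225.00       189.2153       946.0767
  6       225.00       182.7726     1,096.6356
  7       225.00       176.5492     1,235.8447
  8    10,225.00     7,749.9947    61,999.9573
  Σ                  9,124.4844    67,307.6410
Price P = Σ PV = 9,124.4844.
Macaulay duration = Σ(t·PV) / P = 67,307.6410 / 9,124.4844 = 7.37660 half-year periods.
In years: 7.37660 / 2 = 3.68830 years.

3.6883 years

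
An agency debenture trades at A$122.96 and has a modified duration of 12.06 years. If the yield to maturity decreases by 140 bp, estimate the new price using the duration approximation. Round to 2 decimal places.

A$143.72

Duration approximation: ΔP/P ≈ -D_mod · Δy = -12.06 × (-0.014) = +0.168840.
New price ≈ 122.96 × (1 + 0.168840) = 143.7205664.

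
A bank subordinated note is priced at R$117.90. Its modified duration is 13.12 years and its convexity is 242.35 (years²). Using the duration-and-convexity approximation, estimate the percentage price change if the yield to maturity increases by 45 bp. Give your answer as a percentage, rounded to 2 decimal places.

-5.66%

Duration effect: -D_mod·Δy = -13.12 × (+0.0045) = -0.059040
Convexity effect: ½·C·(Δy)² = 0.5 × 242.35 × (0.0045)² = +0.00245379375
ΔP/P ≈ -0.059040 + 0.00245379375 = -0.05658620625
= -5.658620625%.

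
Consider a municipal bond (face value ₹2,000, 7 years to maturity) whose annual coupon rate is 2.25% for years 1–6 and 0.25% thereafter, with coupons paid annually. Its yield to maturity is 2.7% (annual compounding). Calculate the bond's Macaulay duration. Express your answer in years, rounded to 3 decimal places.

6.539 years

Periodic yield y = 0.027. Discount each cash flow and weight by its year:
  t   CF        PV=CF/(1+0.027)^t    t·PV
  1        45.00        43.8169        43.8169
  2        45.00        42.6650        85.3300
  3        45.00        41.5433       124.6300
  4        45.00        40.4511       161.8046
  5        45.00        39.3877       196.9384
  6        45.00        38.3522       230.1130
  7     2,005.00     1,663.8772    11,647.1404
  Σ                  1,910.0934    12,489.7732
Price P = Σ PV = 1,910.0934.
Macaulay duration = Σ(t·PV) / P = 12,489.7732 / 1,910.0934 = 6.53883 years.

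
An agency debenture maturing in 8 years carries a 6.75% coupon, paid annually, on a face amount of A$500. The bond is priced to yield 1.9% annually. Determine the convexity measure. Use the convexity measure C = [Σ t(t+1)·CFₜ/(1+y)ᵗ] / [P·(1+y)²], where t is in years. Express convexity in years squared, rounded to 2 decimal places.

54.19

With y = 0.019:
  t   CF        PV=CF/(1+0.019)^t    t·PV        t(t+1)·PV
  1        33.75        33.1207        33.1207          66.2414
  2        33.75        32.5031        65.0063         195.0189
  3        33.75        31.8971        95.6913         382.7652
  4        33.75        31.3024       125.2094         626.0471
  5        33.75        30.7187       153.5935         921.5611
  6        33.75        30.1459       180.8756       1,266.1290
  7        33.75        29.5838       207.0869       1,656.6948
  8       533.75       459.1392     3,673.1140      33,058.0257
  Σ                    678.4110     4,533.6976      38,172.4832
P = 678.4110.
Convexity = Σ t(t+1)·PV / [P·(1+y)²] = 38,172.4832 / (678.4110 × 1.038361) = 54.18875.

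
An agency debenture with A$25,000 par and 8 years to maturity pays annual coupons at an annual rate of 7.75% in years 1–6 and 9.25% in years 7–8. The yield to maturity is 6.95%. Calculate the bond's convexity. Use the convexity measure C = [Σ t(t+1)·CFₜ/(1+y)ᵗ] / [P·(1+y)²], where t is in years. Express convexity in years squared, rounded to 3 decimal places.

45.535

With y = 0.0695:
  t   CF        PV=CF/(1+0.0695)^t    t·PV        t(t+1)·PV
  1     1,937.50     1,811.5942     1,811.5942       3,623.1884
  2     1,937.50     1,693.8702     3,387.7404      10,163.2213
  3     1,937.50     1,583.7964     4,751.3891      19,005.5565
  4     1,937.50     1,480.8755     5,923.5021      29,617.5105
  5     1,937.50     1,384.6428     6,923.2142      41,539.2854
  6     1,937.50     1,294.6637     7,767.9823      54,375.8762
  7     2,312.50     1,444.8282    10,113.7976      80,910.3810
  8    27,312.50    15,955.6736   127,645.3887   1,148,808.4980
  Σ                 26,649.9447   168,324.6087   1,388,043.5173
P = 26,649.9447.
Convexity = Σ t(t+1)·PV / [P·(1+y)²] = 1,388,043.5173 / (26,649.9447 × 1.143830) = 45.53498.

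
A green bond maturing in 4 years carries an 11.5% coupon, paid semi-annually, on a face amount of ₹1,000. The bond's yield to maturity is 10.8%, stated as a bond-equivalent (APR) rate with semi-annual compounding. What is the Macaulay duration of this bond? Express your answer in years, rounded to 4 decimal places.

3.3247 years

Periodic yield y = 0.054. Discount each cash flow and weight by its period:
  t   CF        PV=CF/(1+0.054)^t    t·PV
  1        57.50        54.5541        54.5541
  2        57.50        51.7591       103.5182
  3        57.50        49.1073       147.3219
  4        57.50        46.5914       186.3654
  5        57.50        44.2043       221.0216
  6        57.50        41.9396       251.6375
  7        57.50        39.7909       278.5362
  8     1,057.50       694.3133     5,554.5065
  Σ                  1,022.2599     6,797.4614
Price P = Σ PV = 1,022.2599.
Macaulay duration = Σ(t·PV) / P = 6,797.4614 / 1,022.2599 = 6.64945 half-year periods.
In years: 6.64945 / 2 = 3.32472 years.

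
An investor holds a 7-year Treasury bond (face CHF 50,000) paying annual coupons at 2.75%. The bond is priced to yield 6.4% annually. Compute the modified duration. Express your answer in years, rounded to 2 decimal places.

Periodic yield y = 0.064. First find Macaulay duration:
  t   CF        PV=CF/(1+0.064)^t    t·PV
  1     1,375.00     1,292.2932     1,292.2932
  2     1,375.00     1,214.5613     2,429.1226
  3     1,375.00     1,141.5050     3,424.5150
  4     1,375.00     1,072.8430     4,291.3721
  5     1,375.00     1,008.3111     5,041.5556
  6     1,375.00       947.6608     5,685.9650
  7    51,375.00    33,278.2469   232,947.7281
  Σ                 39,955.4214   255,112.5517
P = 39,955.4214; Macaulay duration = 255,112.5517 / 39,955.4214 = 6.38493 years.
Modified duration = D_Mac / (1 + y) = 6.38493 / 1.064 = 6.00087 years.

6.00 years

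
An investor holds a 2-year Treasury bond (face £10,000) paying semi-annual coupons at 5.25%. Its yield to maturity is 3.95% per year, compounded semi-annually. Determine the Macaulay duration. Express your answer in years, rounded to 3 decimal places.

Periodic yield y = 0.01975. Discount each cash flow and weight by its period:
  t   CF        PV=CF/(1+0.01975)^t    t·PV
  1       262.50       257.4160       257.4160
  2       262.50       252.4305       504.8611
  3       262.50       247.5416       742.6248
  4    10,262.50     9,490.2644    37,961.0578
  Σ                 10,247.6526    39,465.9596
Price P = Σ PV = 10,247.6526.
Macaulay duration = Σ(t·PV) / P = 39,465.9596 / 10,247.6526 = 3.85122 half-year periods.
In years: 3.85122 / 2 = 1.92561 years.

1.926 years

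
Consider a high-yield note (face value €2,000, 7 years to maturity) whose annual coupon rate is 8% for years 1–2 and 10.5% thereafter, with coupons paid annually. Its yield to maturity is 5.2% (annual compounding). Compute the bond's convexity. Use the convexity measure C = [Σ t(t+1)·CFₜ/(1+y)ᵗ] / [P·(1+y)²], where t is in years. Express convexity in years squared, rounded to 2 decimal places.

With y = 0.052:
  t   CF        PV=CF/(1+0.052)^t    t·PV        t(t+1)·PV
  1       160.00       152.0913       152.0913         304.1825
  2       160.00       144.5734       289.1469         867.4406
  3       210.00       180.3732       541.1197       2,164.4787
  4       210.00       171.4574       685.8298       3,429.1488
  5       210.00       162.9824       814.9118       4,889.4707
  6       210.00       154.9262       929.5572       6,506.9002
  7     2,210.00     1,549.8230    10,848.7608      86,790.0867
  Σ                  2,516.2269    14,261.4174     104,951.7082
P = 2,516.2269.
Convexity = Σ t(t+1)·PV / [P·(1+y)²] = 104,951.7082 / (2,516.2269 × 1.106704) = 37.68845.

37.69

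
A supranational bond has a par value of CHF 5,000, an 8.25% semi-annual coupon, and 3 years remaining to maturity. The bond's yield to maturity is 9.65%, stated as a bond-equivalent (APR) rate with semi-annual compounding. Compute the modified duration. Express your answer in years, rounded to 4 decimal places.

2.5872 years

Periodic yield y = 0.04825. First find Macaulay duration:
  t   CF        PV=CF/(1+0.04825)^t    t·PV
  1       206.25       196.7565       196.7565
  2       206.25       187.7000       375.4000
  3       206.25       179.0603       537.1809
  4       206.25       170.8183       683.2733
  5       206.25       162.9557       814.7786
  6     5,206.25     3,924.0614    23,544.3683
  Σ                  4,821.3522    26,151.7576
P = 4,821.3522; Macaulay duration = 26,151.7576 / 4,821.3522 = 5.42415 half-year periods = 2.71208 years.
Modified duration = D_Mac / (1 + y) = 2.71208 / 1.04825 = 2.58724 years.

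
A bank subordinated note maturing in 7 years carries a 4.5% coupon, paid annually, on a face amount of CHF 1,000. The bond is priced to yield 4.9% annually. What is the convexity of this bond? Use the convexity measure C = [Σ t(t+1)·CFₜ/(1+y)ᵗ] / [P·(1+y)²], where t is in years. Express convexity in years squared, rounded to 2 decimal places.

42.70

With y = 0.049:
  t   CF        PV=CF/(1+0.049)^t    t·PV        t(t+1)·PV
  1        45.00        42.8980        42.8980          85.7960
  2        45.00        40.8942        81.7884         245.3651
  3        45.00        38.9840       116.9519         467.8076
  4        45.00        37.1630       148.6519         743.2597
  5        45.00        35.4271       177.1353       1,062.8117
  6        45.00        33.7722       202.6333       1,418.4332
  7     1,045.00       747.6320     5,233.4239      41,867.3912
  Σ                    976.7704     6,003.4827      45,890.8644
P = 976.7704.
Convexity = Σ t(t+1)·PV / [P·(1+y)²] = 45,890.8644 / (976.7704 × 1.100401) = 42.69557.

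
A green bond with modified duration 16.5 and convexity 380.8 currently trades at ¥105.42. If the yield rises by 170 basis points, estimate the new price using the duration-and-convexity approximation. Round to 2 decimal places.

¥81.65

Duration effect: -D_mod·Δy = -16.5 × (+0.017) = -0.280500
Convexity effect: ½·C·(Δy)² = 0.5 × 380.8 × (0.017)² = +0.0550256
ΔP/P ≈ -0.280500 + 0.0550256 = -0.2254744
New price ≈ 105.42 × (1 - 0.2254744) = 81.650488752.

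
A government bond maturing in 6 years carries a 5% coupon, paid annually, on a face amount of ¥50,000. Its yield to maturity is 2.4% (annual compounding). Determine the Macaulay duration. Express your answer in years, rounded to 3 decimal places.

Periodic yield y = 0.024. Discount each cash flow and weight by its year:
  t   CF        PV=CF/(1+0.024)^t    t·PV
  1     2,500.00     2,441.4062     2,441.4062
  2     2,500.00     2,384.1858     4,768.3716
  3     2,500.00     2,328.3064     6,984.9193
  4     2,500.00     2,273.7368     9,094.9470
  5     2,500.00     2,220.4460    11,102.2302
  6    52,500.00    45,536.4912   273,218.9475
  Σ                 57,184.5725   307,610.8219
Price P = Σ PV = 57,184.5725.
Macaulay duration = Σ(t·PV) / P = 307,610.8219 / 57,184.5725 = 5.37926 years.

5.379 years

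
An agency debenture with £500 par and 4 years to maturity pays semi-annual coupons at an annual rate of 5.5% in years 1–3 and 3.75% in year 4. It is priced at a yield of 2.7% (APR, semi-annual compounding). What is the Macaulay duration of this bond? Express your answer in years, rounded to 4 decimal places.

3.6642 years

Periodic yield y = 0.0135. Discount each cash flow and weight by its period:
  t   CF        PV=CF/(1+0.0135)^t    t·PV
  1       13.750        13.5668        13.5668
  2       13.750        13.3861        26.7723
  3       13.750        13.2078        39.6235
  4       13.750        13.0319        52.1276
  5       13.750        12.8583        64.2916
  6       13.750        12.6870        76.1222
  7        9.375         8.5350        59.7452
  8      509.375       457.5595     3,660.4762
  Σ                    544.8326     3,992.7254
Price P = Σ PV = 544.8326.
Macaulay duration = Σ(t·PV) / P = 3,992.7254 / 544.8326 = 7.32835 half-year periods.
In years: 7.32835 / 2 = 3.66418 years.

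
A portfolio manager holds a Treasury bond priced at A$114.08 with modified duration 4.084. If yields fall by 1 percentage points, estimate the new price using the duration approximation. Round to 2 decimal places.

Duration approximation: ΔP/P ≈ -D_mod · Δy = -4.084 × (-0.01) = +0.040840.
New price ≈ 114.08 × (1 + 0.040840) = 118.7390272.

A$118.74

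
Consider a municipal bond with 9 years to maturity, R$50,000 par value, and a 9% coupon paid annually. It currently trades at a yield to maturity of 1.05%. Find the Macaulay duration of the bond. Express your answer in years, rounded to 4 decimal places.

Periodic yield y = 0.0105. Discount each cash flow and weight by its year:
  t   CF        PV=CF/(1+0.0105)^t    t·PV
  1     4,500.00     4,453.2410     4,453.2410
  2     4,500.00     4,406.9678     8,813.9356
  3     4,500.00     4,361.1755    13,083.5264
  4     4,500.00     4,315.8589    17,263.4358
  5     4,500.00     4,271.0133    21,355.0665
  6     4,500.00     4,226.6337    25,359.8019
  7     4,500.00     4,182.7151    29,279.0060
  8     4,500.00     4,139.2530    33,114.0239
  9    54,500.00    49,610.0474   446,490.4262
  Σ                 83,966.9056   599,212.4634
Price P = Σ PV = 83,966.9056.
Macaulay duration = Σ(t·PV) / P = 599,212.4634 / 83,966.9056 = 7.13629 years.

7.1363 years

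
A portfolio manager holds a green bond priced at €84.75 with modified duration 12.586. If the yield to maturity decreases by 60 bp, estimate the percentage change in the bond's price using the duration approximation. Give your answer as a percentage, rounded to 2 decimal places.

+7.55%

Duration approximation: ΔP/P ≈ -D_mod · Δy = -12.586 × (-0.006) = +0.075516.
As a percentage: +7.5516%.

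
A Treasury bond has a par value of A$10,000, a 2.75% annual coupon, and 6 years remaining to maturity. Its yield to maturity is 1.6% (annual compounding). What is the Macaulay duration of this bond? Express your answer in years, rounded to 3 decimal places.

Periodic yield y = 0.016. Discount each cash flow and weight by its year:
  t   CF        PV=CF/(1+0.016)^t    t·PV
  1       275.00       270.6693       270.6693
  2       275.00       266.4068       532.8136
  3       275.00       262.2114       786.6342
  4       275.00       258.0821     1,032.3283
  5       275.00       254.0178     1,270.0890
  6    10,275.00     9,341.5638    56,049.3826
  Σ                 10,652.9511    59,941.9170
Price P = Σ PV = 10,652.9511.
Macaulay duration = Σ(t·PV) / P = 59,941.9170 / 10,652.9511 = 5.62679 years.

5.627 years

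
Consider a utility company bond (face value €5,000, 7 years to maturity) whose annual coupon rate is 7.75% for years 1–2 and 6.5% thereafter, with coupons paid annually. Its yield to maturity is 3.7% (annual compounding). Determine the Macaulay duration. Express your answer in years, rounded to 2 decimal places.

Periodic yield y = 0.037. Discount each cash flow and weight by its year:
  t   CF        PV=CF/(1+0.037)^t    t·PV
  1       387.50       373.6741       373.6741
  2       387.50       360.3414       720.6829
  3       325.00       291.4386       874.3158
  4       325.00       281.0401     1,124.1605
  5       325.00       271.0127     1,355.0633
  6       325.00       261.3430     1,568.0578
  7     5,325.00     4,129.2228    28,904.5596
  Σ                  5,968.0727    34,920.5140
Price P = Σ PV = 5,968.0727.
Macaulay duration = Σ(t·PV) / P = 34,920.5140 / 5,968.0727 = 5.85122 years.

5.85 years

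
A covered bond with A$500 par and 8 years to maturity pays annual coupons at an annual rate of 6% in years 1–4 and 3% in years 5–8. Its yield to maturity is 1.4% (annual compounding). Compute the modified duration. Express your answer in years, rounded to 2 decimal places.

6.74 years

Periodic yield y = 0.014. First find Macaulay duration:
  t   CF        PV=CF/(1+0.014)^t    t·PV
  1        30.00        29.5858        29.5858
  2        30.00        29.1773        58.3546
  3        30.00        28.7745        86.3234
  4        30.00        28.3772       113.5088
  5        15.00        13.9927        69.9635
  6        15.00        13.7995        82.7970
  7        15.00        13.6090        95.2629
  8       515.00       460.7906     3,686.3246
  Σ                    618.1065     4,222.1206
P = 618.1065; Macaulay duration = 4,222.1206 / 618.1065 = 6.83073 years.
Modified duration = D_Mac / (1 + y) = 6.83073 / 1.014 = 6.73642 years.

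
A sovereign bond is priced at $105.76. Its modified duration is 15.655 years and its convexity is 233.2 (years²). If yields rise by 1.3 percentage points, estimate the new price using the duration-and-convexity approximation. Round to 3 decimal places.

Duration effect: -D_mod·Δy = -15.655 × (+0.013) = -0.203515
Convexity effect: ½·C·(Δy)² = 0.5 × 233.2 × (0.013)² = +0.0197054
ΔP/P ≈ -0.203515 + 0.0197054 = -0.1838096
New price ≈ 105.76 × (1 - 0.1838096) = 86.320296704.

$86.320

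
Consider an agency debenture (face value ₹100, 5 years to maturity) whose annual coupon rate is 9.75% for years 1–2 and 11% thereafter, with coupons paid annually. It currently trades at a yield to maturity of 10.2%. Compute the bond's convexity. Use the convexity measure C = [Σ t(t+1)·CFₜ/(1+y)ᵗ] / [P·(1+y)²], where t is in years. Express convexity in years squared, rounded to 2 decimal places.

With y = 0.102:
  t   CF        PV=CF/(1+0.102)^t    t·PV        t(t+1)·PV
  1         9.75         8.8475         8.8475          17.6951
  2         9.75         8.0286        16.0573          48.1718
  3        11.00         8.2195        24.6586          98.6346
  4        11.00         7.4588        29.8350         149.1751
  5       111.00        68.2991       341.4955       2,048.9731
  Σ                    100.8536       420.8940       2,362.6497
P = 100.8536.
Convexity = Σ t(t+1)·PV / [P·(1+y)²] = 2,362.6497 / (100.8536 × 1.214404) = 19.29056.

19.29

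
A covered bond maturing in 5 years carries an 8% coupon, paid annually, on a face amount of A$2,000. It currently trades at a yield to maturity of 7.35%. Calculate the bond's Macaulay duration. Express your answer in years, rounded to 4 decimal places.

4.3220 years

Periodic yield y = 0.0735. Discount each cash flow and weight by its year:
  t   CF        PV=CF/(1+0.0735)^t    t·PV
  1       160.00       149.0452       149.0452
  2       160.00       138.8404       277.6808
  3       160.00       129.3343       388.0030
  4       160.00       120.4791       481.9165
  5     2,160.00     1,515.1077     7,575.5385
  Σ                  2,052.8068     8,872.1840
Price P = Σ PV = 2,052.8068.
Macaulay duration = Σ(t·PV) / P = 8,872.1840 / 2,052.8068 = 4.32198 years.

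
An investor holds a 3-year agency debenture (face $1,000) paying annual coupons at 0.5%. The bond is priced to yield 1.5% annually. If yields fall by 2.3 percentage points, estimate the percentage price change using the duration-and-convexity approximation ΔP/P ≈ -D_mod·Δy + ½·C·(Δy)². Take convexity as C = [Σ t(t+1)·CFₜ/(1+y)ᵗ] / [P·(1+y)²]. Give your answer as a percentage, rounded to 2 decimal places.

With y = 0.015:
  t   CF        PV=CF/(1+0.015)^t    t·PV        t(t+1)·PV
  1         5.00         4.9261         4.9261           9.8522
  2         5.00         4.8533         9.7066          29.1199
  3     1,005.00       961.0986     2,883.2957      11,533.1829
  Σ                    970.8780     2,897.9285      11,572.1550
P = 970.8780; D_Mac = 2.98485 yrs; D_mod = 2.94074 yrs; C = 11.56958.
Duration effect: -2.94074 × (-0.023) = +0.067637
Convexity effect: 0.5 × 11.56958 × (-0.023)² = +0.0030602
ΔP/P ≈ +0.067637 + 0.0030602 = +0.070697 = +7.0697%.

+7.07%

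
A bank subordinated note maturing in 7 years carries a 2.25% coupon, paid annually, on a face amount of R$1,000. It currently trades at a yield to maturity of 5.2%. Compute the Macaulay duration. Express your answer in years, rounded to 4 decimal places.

6.5016 years

Periodic yield y = 0.052. Discount each cash flow and weight by its year:
  t   CF        PV=CF/(1+0.052)^t    t·PV
  1        22.50        21.3878        21.3878
  2        22.50        20.3306        40.6613
  3        22.50        19.3257        57.9771
  4        22.50        18.3704        73.4818
  5        22.50        17.4624        87.3120
  6        22.50        16.5992        99.5954
  7     1,022.50       717.0561     5,019.3927
  Σ                    830.5324     5,399.8081
Price P = Σ PV = 830.5324.
Macaulay duration = Σ(t·PV) / P = 5,399.8081 / 830.5324 = 6.50162 years.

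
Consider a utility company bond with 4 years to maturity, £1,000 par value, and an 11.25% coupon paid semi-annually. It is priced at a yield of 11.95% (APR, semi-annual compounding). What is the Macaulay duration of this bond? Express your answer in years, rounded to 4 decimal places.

3.3203 years

Periodic yield y = 0.05975. Discount each cash flow and weight by its period:
  t   CF        PV=CF/(1+0.05975)^t    t·PV
  1        56.25        53.0786        53.0786
  2        56.25        50.0859       100.1718
  3        56.25        47.2620       141.7861
  4        56.25        44.5973       178.3893
  5        56.25        42.0829       210.4144
  6        56.25        39.7102       238.2611
  7        56.25        37.4713       262.2990
  8     1,056.25       663.9560     5,311.6482
  Σ                    978.2442     6,496.0485
Price P = Σ PV = 978.2442.
Macaulay duration = Σ(t·PV) / P = 6,496.0485 / 978.2442 = 6.64052 half-year periods.
In years: 6.64052 / 2 = 3.32026 years.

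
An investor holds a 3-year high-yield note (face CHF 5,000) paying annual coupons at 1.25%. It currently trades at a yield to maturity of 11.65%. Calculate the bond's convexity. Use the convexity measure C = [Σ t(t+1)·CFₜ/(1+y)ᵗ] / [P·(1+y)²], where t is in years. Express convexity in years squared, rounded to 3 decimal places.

With y = 0.1165:
  t   CF        PV=CF/(1+0.1165)^t    t·PV        t(t+1)·PV
  1        62.50        55.9785        55.9785         111.9570
  2        62.50        50.1375       100.2750         300.8249
  3     5,062.50     3,637.3815    10,912.1445      43,648.5780
  Σ                  3,743.4975    11,068.3980      44,061.3600
P = 3,743.4975.
Convexity = Σ t(t+1)·PV / [P·(1+y)²] = 44,061.3600 / (3,743.4975 × 1.246572) = 9.44198.

9.442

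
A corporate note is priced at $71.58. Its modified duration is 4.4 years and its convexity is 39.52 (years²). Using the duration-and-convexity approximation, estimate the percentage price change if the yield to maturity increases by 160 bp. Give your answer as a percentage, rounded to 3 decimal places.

-6.534%

Duration effect: -D_mod·Δy = -4.4 × (+0.016) = -0.070400
Convexity effect: ½·C·(Δy)² = 0.5 × 39.52 × (0.016)² = +0.00505856
ΔP/P ≈ -0.070400 + 0.00505856 = -0.06534144
= -6.534144%.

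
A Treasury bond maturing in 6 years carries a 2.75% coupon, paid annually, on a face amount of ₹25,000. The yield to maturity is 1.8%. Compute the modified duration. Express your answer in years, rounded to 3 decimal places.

Periodic yield y = 0.018. First find Macaulay duration:
  t   CF        PV=CF/(1+0.018)^t    t·PV
  1       687.50       675.3438       675.3438
  2       687.50       663.4026     1,326.8051
  3       687.50       651.6725     1,955.0174
  4       687.50       640.1498     2,560.5991
  5       687.50       628.8308     3,144.1541
  6    25,687.50    23,079.9663   138,479.7981
  Σ                 26,339.3658   148,141.7175
P = 26,339.3658; Macaulay duration = 148,141.7175 / 26,339.3658 = 5.62435 years.
Modified duration = D_Mac / (1 + y) = 5.62435 / 1.018 = 5.52490 years.

5.525 years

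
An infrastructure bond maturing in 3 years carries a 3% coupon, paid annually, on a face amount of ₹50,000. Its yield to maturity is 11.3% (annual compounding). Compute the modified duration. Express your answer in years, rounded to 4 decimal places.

Periodic yield y = 0.113. First find Macaulay duration:
  t   CF        PV=CF/(1+0.113)^t    t·PV
  1     1,500.00     1,347.7089     1,347.7089
  2     1,500.00     1,210.8795     2,421.7590
  3    51,500.00    37,352.6773   112,058.0319
  Σ                 39,911.2657   115,827.4999
P = 39,911.2657; Macaulay duration = 115,827.4999 / 39,911.2657 = 2.90213 years.
Modified duration = D_Mac / (1 + y) = 2.90213 / 1.113 = 2.60748 years.

2.6075 years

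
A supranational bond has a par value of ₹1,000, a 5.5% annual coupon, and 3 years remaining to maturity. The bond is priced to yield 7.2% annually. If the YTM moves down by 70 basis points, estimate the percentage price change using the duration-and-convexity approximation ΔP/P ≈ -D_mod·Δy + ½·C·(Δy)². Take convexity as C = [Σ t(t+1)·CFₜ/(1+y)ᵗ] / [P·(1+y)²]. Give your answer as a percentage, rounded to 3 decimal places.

With y = 0.072:
  t   CF        PV=CF/(1+0.072)^t    t·PV        t(t+1)·PV
  1        55.00        51.3060        51.3060         102.6119
  2        55.00        47.8600        95.7201         287.1603
  3     1,055.00       856.3831     2,569.1494      10,276.5976
  Σ                    955.5491     2,716.1755      10,666.3698
P = 955.5491; D_Mac = 2.84253 yrs; D_mod = 2.65161 yrs; C = 9.71346.
Duration effect: -2.65161 × (-0.007) = +0.018561
Convexity effect: 0.5 × 9.71346 × (-0.007)² = +0.0002380
ΔP/P ≈ +0.018561 + 0.0002380 = +0.018799 = +1.8799%.

+1.880%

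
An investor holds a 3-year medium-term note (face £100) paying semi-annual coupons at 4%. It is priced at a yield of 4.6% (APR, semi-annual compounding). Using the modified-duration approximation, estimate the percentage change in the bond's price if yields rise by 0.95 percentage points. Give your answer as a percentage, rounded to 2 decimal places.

Periodic yield y = 0.023. Modified duration first:
  t   CF        PV=CF/(1+0.023)^t    t·PV
  1         2.00         1.9550         1.9550
  2         2.00         1.9111         3.8222
  3         2.00         1.8681         5.6043
  4         2.00         1.8261         7.3044
  5         2.00         1.7851         8.9253
  6       102.00        88.9911       533.9463
  Σ                     98.3365       561.5576
P = 98.3365; D_Mac = 5.71057 half-year periods = 2.85529 yrs; D_mod = 2.85529/(1+0.023) = 2.79109 yrs.
ΔP/P ≈ -D_mod · Δy = -2.79109 × (+0.0095) = -0.026515 = -2.6515%.

-2.65%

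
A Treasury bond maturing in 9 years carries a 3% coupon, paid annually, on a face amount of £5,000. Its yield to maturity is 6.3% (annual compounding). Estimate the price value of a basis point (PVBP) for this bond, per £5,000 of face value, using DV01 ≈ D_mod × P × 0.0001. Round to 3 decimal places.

Periodic yield y = 0.063.
  t   CF        PV=CF/(1+0.063)^t    t·PV
  1       150.00       141.1101       141.1101
  2       150.00       132.7470       265.4940
  3       150.00       124.8796       374.6388
  4       150.00       117.4784       469.9138
  5       150.00       110.5159       552.5797
  6       150.00       103.9661       623.7965
  7       150.00        97.8044       684.6308
  8       150.00        92.0079       736.0632
  9     5,150.00     2,971.7197    26,745.4776
  Σ                  3,892.2292    30,593.7045
P = 3,892.2292; D_Mac = 7.86020 yrs; D_mod = 7.39436 yrs.
DV01 ≈ 7.39436 × 3,892.2292 × 0.0001 = 2.878053.

£2.878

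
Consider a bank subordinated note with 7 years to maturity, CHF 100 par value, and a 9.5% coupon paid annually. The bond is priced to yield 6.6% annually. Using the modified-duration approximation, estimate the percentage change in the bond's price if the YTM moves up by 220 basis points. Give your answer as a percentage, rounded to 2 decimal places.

Periodic yield y = 0.066. Modified duration first:
  t   CF        PV=CF/(1+0.066)^t    t·PV
  1         9.50         8.9118         8.9118
  2         9.50         8.3601        16.7201
  3         9.50         7.8425        23.5274
  4         9.50         7.3569        29.4276
  5         9.50         6.9014        34.5070
  6         9.50         6.4741        38.8447
  7       109.50        70.0025       490.0177
  Σ                    115.8493       641.9563
P = 115.8493; D_Mac = 5.54131 yrs; D_mod = 5.54131/(1+0.066) = 5.19822 yrs.
ΔP/P ≈ -D_mod · Δy = -5.19822 × (+0.022) = -0.114361 = -11.4361%.

-11.44%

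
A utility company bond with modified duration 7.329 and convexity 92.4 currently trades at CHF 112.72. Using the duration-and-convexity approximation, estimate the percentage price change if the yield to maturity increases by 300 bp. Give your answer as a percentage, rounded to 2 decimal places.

Duration effect: -D_mod·Δy = -7.329 × (+0.03) = -0.219870
Convexity effect: ½·C·(Δy)² = 0.5 × 92.4 × (0.03)² = +0.0415800
ΔP/P ≈ -0.219870 + 0.0415800 = -0.178290
= -17.8290%.

-17.83%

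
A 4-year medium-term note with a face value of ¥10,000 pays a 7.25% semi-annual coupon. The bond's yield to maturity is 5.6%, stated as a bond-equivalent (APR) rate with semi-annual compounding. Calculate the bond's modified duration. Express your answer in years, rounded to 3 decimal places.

Periodic yield y = 0.028. First find Macaulay duration:
  t   CF        PV=CF/(1+0.028)^t    t·PV
  1       362.50       352.6265       352.6265
  2       362.50       343.0218       686.0437
  3       362.50       333.6788     1,001.0365
  4       362.50       324.5903     1,298.3612
  5       362.50       315.7493     1,578.7466
  6       362.50       307.1492     1,842.8949
  7       362.50       298.7832     2,091.4826
  8    10,362.50     8,308.4426    66,467.5412
  Σ                 10,584.0418    75,318.7332
P = 10,584.0418; Macaulay duration = 75,318.7332 / 10,584.0418 = 7.11625 half-year periods = 3.55813 years.
Modified duration = D_Mac / (1 + y) = 3.55813 / 1.028 = 3.46121 years.

3.461 years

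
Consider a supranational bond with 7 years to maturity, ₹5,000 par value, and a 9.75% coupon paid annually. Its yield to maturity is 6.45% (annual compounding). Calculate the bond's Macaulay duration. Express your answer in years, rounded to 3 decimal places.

Periodic yield y = 0.0645. Discount each cash flow and weight by its year:
  t   CF        PV=CF/(1+0.0645)^t    t·PV
  1       487.50       457.9615       457.9615
  2       487.50       430.2128       860.4255
  3       487.50       404.1454     1,212.4362
  4       487.50       379.6575     1,518.6299
  5       487.50       356.6533     1,783.2667
  6       487.50       335.0431     2,010.2584
  7     5,487.50     3,542.8672    24,800.0704
  Σ                  5,906.5407    32,643.0485
Price P = Σ PV = 5,906.5407.
Macaulay duration = Σ(t·PV) / P = 32,643.0485 / 5,906.5407 = 5.52659 years.

5.527 years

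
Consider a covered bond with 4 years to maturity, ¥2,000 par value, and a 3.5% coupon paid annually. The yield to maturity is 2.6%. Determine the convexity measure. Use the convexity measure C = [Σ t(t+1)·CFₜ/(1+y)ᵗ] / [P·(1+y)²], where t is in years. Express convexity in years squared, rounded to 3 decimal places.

17.769

With y = 0.026:
  t   CF        PV=CF/(1+0.026)^t    t·PV        t(t+1)·PV
  1        70.00        68.2261        68.2261         136.4522
  2        70.00        66.4972       132.9944         398.9832
  3        70.00        64.8121       194.4362         777.7450
  4     2,070.00     1,868.0173     7,472.0693      37,360.3467
  Σ                  2,067.5527     7,867.7261      38,673.5271
P = 2,067.5527.
Convexity = Σ t(t+1)·PV / [P·(1+y)²] = 38,673.5271 / (2,067.5527 × 1.052676) = 17.76898.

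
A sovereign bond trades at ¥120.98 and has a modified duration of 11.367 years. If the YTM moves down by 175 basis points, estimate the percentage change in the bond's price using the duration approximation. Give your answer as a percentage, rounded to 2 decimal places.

+19.89%

Duration approximation: ΔP/P ≈ -D_mod · Δy = -11.367 × (-0.0175) = +0.1989225.
As a percentage: +19.89225%.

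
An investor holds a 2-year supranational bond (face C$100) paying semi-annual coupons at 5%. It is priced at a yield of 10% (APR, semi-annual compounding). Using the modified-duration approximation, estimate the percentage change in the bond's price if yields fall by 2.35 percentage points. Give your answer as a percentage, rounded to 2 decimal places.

+4.31%

Periodic yield y = 0.05. Modified duration first:
  t   CF        PV=CF/(1+0.05)^t    t·PV
  1         2.50         2.3810         2.3810
  2         2.50         2.2676         4.5351
  3         2.50         2.1596         6.4788
  4       102.50        84.3270       337.3080
  Σ                     91.1351       350.7029
P = 91.1351; D_Mac = 3.84816 half-year periods = 1.92408 yrs; D_mod = 1.92408/(1+0.05) = 1.83246 yrs.
ΔP/P ≈ -D_mod · Δy = -1.83246 × (-0.0235) = +0.043063 = +4.3063%.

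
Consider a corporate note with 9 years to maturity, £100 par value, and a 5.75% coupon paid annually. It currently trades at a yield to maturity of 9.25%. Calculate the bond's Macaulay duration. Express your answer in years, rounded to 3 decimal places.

7.026 years

Periodic yield y = 0.0925. Discount each cash flow and weight by its year:
  t   CF        PV=CF/(1+0.0925)^t    t·PV
  1         5.75         5.2632         5.2632
  2         5.75         4.8175         9.6351
  3         5.75         4.4096        13.2289
  4         5.75         4.0363        16.1451
  5         5.75         3.6945        18.4727
  6         5.75         3.3817        20.2904
  7         5.75         3.0954        21.6678
  8         5.75         2.8333        22.6666
  9       105.75        47.6966       429.2693
  Σ                     79.2282       556.6392
Price P = Σ PV = 79.2282.
Macaulay duration = Σ(t·PV) / P = 556.6392 / 79.2282 = 7.02577 years.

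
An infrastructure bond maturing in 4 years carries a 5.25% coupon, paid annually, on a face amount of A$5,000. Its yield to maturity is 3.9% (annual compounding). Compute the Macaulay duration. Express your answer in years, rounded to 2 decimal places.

Periodic yield y = 0.039. Discount each cash flow and weight by its year:
  t   CF        PV=CF/(1+0.039)^t    t·PV
  1       262.50       252.6468       252.6468
  2       262.50       243.1634       486.3268
  3       262.50       234.0360       702.1080
  4     5,262.50     4,515.7503    18,063.0012
  Σ                  5,245.5965    19,504.0827
Price P = Σ PV = 5,245.5965.
Macaulay duration = Σ(t·PV) / P = 19,504.0827 / 5,245.5965 = 3.71818 years.

3.72 years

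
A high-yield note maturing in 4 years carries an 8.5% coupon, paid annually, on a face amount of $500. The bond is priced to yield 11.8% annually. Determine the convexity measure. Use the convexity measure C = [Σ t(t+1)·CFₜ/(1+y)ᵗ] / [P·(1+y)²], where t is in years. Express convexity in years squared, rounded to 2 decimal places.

13.50

With y = 0.118:
  t   CF        PV=CF/(1+0.118)^t    t·PV        t(t+1)·PV
  1        42.50        38.0143        38.0143          76.0286
  2        42.50        34.0021        68.0041         204.0124
  3        42.50        30.4133        91.2399         364.9596
  4       542.50       347.2422     1,388.9689       6,944.8445
  Σ                    449.6719     1,586.2272       7,589.8451
P = 449.6719.
Convexity = Σ t(t+1)·PV / [P·(1+y)²] = 7,589.8451 / (449.6719 × 1.249924) = 13.50372.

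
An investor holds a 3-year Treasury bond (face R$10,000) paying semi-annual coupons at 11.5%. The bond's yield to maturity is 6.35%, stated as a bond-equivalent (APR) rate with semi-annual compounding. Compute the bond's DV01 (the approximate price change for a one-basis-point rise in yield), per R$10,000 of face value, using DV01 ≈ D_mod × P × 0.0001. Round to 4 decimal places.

Periodic yield y = 0.03175.
  t   CF        PV=CF/(1+0.03175)^t    t·PV
  1       575.00       557.3055       557.3055
  2       575.00       540.1556     1,080.3112
  3       575.00       523.5334     1,570.6003
  4       575.00       507.4227     2,029.6910
  5       575.00       491.8079     2,459.0393
  6    10,575.00     8,766.6468    52,599.8809
  Σ                 11,386.8720    60,296.8282
P = 11,386.8720; D_Mac = 5.29529 half-year periods = 2.64765 yrs; D_mod = 2.56617 yrs.
DV01 ≈ 2.56617 × 11,386.8720 × 0.0001 = 2.922066.

R$2.9221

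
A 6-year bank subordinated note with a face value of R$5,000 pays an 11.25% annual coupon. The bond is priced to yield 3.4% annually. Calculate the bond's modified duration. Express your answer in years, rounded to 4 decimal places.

4.7385 years

Periodic yield y = 0.034. First find Macaulay duration:
  t   CF        PV=CF/(1+0.034)^t    t·PV
  1       562.50       544.0039       544.0039
  2       562.50       526.1159     1,052.2319
  3       562.50       508.8162     1,526.4485
  4       562.50       492.0853     1,968.3411
  5       562.50       475.9045     2,379.5226
  6     5,562.50     4,551.4187    27,308.5123
  Σ                  7,098.3445    34,779.0603
P = 7,098.3445; Macaulay duration = 34,779.0603 / 7,098.3445 = 4.89960 years.
Modified duration = D_Mac / (1 + y) = 4.89960 / 1.034 = 4.73849 years.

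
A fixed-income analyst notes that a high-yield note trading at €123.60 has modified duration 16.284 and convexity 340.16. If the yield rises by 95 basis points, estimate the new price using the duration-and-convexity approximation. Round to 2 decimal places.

Duration effect: -D_mod·Δy = -16.284 × (+0.0095) = -0.154698
Convexity effect: ½·C·(Δy)² = 0.5 × 340.16 × (0.0095)² = +0.01534972
ΔP/P ≈ -0.154698 + 0.01534972 = -0.13934828
New price ≈ 123.60 × (1 - 0.13934828) = 106.376552592.

€106.38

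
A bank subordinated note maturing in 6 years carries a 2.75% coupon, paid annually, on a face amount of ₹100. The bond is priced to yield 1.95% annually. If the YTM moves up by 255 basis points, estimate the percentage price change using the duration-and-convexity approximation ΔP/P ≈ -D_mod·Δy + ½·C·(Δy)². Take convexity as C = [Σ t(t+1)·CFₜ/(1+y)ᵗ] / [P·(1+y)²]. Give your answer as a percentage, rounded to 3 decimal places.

With y = 0.0195:
  t   CF        PV=CF/(1+0.0195)^t    t·PV        t(t+1)·PV
  1         2.75         2.6974         2.6974           5.3948
  2         2.75         2.6458         5.2916          15.8748
  3         2.75         2.5952         7.7856          31.1424
  4         2.75         2.5456        10.1823          50.9113
  5         2.75         2.4969        12.4844          74.9062
  6       102.75        91.5079       549.0472       3,843.3306
  Σ                    104.4887       587.4885       4,021.5601
P = 104.4887; D_Mac = 5.62251 yrs; D_mod = 5.51496 yrs; C = 37.02974.
Duration effect: -5.51496 × (+0.0255) = -0.140632
Convexity effect: 0.5 × 37.02974 × (0.0255)² = +0.0120393
ΔP/P ≈ -0.140632 + 0.0120393 = -0.128592 = -12.8592%.

-12.859%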